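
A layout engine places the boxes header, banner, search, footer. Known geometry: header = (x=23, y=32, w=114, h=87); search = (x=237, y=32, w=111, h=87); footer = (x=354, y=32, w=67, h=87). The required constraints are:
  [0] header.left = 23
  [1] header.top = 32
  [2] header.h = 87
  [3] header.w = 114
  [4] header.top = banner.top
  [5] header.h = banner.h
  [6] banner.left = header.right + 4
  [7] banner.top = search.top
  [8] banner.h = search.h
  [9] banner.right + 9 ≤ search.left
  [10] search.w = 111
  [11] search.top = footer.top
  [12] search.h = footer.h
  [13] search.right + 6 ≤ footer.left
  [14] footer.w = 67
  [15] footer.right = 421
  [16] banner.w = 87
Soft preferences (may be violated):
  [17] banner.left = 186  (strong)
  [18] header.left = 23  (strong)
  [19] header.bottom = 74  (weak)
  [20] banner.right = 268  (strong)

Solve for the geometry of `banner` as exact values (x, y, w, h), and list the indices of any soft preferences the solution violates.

1. banner.y = 32  [header.top = banner.top]
2. banner.h = 87  [header.h = banner.h]
3. banner.x = 141  [banner.left = header.right + 4]
4. banner.w = 87  [banner.w = 87]

banner = (x=141, y=32, w=87, h=87)
violated soft preferences: 17, 19, 20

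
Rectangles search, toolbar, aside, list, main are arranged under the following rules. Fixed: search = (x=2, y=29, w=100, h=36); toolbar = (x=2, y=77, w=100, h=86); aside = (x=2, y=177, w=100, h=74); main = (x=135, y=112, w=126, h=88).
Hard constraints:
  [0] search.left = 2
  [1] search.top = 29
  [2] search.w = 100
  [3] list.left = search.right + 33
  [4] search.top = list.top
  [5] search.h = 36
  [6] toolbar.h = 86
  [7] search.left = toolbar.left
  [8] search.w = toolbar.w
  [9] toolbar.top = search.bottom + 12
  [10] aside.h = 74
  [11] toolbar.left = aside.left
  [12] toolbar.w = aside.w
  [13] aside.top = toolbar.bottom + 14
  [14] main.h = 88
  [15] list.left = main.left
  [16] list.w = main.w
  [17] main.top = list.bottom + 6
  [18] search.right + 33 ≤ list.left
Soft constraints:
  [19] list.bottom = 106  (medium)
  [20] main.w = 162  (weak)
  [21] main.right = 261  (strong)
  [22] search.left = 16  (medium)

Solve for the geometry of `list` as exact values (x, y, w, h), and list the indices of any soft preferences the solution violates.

list = (x=135, y=29, w=126, h=77)
violated soft preferences: 20, 22

1. list.x = 135  [list.left = search.right + 33]
2. list.y = 29  [search.top = list.top]
3. list.w = 126  [list.w = main.w]
4. list.h = 77  [main.top = list.bottom + 6]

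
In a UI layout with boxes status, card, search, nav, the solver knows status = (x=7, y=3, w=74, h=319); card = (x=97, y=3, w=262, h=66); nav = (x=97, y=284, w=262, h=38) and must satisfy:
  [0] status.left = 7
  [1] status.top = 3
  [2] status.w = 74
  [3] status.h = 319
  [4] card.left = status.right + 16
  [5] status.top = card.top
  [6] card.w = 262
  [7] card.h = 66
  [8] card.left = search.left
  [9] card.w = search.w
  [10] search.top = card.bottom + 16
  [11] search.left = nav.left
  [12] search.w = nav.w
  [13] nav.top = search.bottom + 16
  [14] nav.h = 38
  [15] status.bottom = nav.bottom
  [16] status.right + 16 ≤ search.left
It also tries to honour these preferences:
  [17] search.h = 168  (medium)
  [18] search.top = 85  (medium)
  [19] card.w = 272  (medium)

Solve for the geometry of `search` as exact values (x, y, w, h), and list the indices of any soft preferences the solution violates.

1. search.x = 97  [card.left = search.left]
2. search.w = 262  [card.w = search.w]
3. search.y = 85  [search.top = card.bottom + 16]
4. search.h = 183  [nav.top = search.bottom + 16]

search = (x=97, y=85, w=262, h=183)
violated soft preferences: 17, 19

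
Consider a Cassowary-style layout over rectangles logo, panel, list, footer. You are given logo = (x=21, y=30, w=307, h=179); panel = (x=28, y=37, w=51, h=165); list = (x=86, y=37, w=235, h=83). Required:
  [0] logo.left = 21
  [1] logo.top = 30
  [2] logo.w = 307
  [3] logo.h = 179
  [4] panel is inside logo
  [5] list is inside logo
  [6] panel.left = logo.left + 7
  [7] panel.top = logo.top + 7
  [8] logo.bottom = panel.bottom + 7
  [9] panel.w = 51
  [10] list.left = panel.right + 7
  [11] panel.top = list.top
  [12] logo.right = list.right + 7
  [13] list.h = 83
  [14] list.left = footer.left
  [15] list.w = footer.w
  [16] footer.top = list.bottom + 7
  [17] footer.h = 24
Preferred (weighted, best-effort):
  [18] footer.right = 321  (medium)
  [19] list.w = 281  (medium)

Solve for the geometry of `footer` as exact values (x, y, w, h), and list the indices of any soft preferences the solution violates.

1. footer.x = 86  [list.left = footer.left]
2. footer.w = 235  [list.w = footer.w]
3. footer.y = 127  [footer.top = list.bottom + 7]
4. footer.h = 24  [footer.h = 24]

footer = (x=86, y=127, w=235, h=24)
violated soft preferences: 19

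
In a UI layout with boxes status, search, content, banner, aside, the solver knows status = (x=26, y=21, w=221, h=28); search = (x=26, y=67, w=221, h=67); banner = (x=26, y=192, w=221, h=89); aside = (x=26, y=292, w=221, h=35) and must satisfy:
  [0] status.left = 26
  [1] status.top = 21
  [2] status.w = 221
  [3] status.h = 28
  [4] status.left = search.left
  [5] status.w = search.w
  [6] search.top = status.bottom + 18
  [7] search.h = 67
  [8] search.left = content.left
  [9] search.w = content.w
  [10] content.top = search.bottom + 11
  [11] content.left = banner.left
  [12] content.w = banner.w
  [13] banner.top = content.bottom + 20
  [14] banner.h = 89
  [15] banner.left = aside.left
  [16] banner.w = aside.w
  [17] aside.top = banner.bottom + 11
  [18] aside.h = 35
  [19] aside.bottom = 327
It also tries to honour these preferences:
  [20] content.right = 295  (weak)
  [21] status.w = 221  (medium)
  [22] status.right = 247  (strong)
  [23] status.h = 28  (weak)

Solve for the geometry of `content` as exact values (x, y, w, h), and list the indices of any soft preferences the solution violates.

1. content.x = 26  [search.left = content.left]
2. content.w = 221  [search.w = content.w]
3. content.y = 145  [content.top = search.bottom + 11]
4. content.h = 27  [banner.top = content.bottom + 20]

content = (x=26, y=145, w=221, h=27)
violated soft preferences: 20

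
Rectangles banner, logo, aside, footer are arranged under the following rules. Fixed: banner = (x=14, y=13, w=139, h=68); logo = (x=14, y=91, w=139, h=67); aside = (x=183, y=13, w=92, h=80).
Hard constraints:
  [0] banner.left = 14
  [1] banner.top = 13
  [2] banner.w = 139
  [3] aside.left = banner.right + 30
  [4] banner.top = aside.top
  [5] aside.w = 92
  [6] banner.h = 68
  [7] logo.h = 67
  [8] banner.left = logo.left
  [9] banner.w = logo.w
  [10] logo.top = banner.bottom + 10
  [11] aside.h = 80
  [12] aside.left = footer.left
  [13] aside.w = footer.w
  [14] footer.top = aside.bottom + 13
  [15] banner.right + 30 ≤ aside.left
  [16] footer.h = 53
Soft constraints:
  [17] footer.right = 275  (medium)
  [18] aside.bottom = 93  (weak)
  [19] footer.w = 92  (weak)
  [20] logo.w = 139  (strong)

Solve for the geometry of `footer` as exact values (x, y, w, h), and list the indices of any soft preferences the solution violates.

footer = (x=183, y=106, w=92, h=53)
violated soft preferences: none

1. footer.x = 183  [aside.left = footer.left]
2. footer.w = 92  [aside.w = footer.w]
3. footer.y = 106  [footer.top = aside.bottom + 13]
4. footer.h = 53  [footer.h = 53]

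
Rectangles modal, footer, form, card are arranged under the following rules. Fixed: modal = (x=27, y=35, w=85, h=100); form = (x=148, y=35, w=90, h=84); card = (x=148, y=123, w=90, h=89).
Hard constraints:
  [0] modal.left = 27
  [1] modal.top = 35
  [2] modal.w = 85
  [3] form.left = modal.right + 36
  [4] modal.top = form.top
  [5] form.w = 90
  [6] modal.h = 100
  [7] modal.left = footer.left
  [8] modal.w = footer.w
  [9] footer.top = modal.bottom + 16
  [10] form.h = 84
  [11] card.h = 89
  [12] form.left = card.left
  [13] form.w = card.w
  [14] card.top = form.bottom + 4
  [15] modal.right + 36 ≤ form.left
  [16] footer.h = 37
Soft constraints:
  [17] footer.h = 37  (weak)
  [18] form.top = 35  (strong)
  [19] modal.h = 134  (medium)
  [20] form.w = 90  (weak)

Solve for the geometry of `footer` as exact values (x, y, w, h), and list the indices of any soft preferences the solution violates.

1. footer.x = 27  [modal.left = footer.left]
2. footer.w = 85  [modal.w = footer.w]
3. footer.y = 151  [footer.top = modal.bottom + 16]
4. footer.h = 37  [footer.h = 37]

footer = (x=27, y=151, w=85, h=37)
violated soft preferences: 19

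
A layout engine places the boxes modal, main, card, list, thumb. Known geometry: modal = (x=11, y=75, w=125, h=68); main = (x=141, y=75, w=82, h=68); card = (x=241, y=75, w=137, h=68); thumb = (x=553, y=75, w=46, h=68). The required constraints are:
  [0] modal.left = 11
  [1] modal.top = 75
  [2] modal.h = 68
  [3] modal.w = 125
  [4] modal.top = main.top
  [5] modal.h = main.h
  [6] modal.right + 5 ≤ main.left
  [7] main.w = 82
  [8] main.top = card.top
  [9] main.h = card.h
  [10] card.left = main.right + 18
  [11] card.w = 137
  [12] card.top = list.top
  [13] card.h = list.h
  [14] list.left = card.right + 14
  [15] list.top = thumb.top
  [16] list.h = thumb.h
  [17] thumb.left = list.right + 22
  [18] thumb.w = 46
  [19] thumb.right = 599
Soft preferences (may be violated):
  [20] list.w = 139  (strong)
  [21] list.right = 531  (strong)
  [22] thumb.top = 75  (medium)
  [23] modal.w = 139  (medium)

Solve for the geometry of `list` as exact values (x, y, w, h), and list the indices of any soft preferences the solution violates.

list = (x=392, y=75, w=139, h=68)
violated soft preferences: 23

1. list.y = 75  [card.top = list.top]
2. list.h = 68  [card.h = list.h]
3. list.x = 392  [list.left = card.right + 14]
4. list.w = 139  [thumb.left = list.right + 22]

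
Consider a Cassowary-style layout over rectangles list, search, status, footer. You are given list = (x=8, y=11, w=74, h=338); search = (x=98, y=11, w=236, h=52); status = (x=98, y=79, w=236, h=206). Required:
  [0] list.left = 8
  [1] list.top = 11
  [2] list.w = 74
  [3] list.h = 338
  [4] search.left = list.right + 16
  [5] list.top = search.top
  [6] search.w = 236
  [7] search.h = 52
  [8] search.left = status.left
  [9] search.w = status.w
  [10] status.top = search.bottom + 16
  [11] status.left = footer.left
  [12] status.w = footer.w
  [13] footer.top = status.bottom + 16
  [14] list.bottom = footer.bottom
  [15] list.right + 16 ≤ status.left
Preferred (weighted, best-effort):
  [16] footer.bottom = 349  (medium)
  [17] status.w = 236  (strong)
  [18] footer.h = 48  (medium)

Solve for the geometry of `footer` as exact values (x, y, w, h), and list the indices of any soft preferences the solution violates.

footer = (x=98, y=301, w=236, h=48)
violated soft preferences: none

1. footer.x = 98  [status.left = footer.left]
2. footer.w = 236  [status.w = footer.w]
3. footer.y = 301  [footer.top = status.bottom + 16]
4. footer.h = 48  [list.bottom = footer.bottom]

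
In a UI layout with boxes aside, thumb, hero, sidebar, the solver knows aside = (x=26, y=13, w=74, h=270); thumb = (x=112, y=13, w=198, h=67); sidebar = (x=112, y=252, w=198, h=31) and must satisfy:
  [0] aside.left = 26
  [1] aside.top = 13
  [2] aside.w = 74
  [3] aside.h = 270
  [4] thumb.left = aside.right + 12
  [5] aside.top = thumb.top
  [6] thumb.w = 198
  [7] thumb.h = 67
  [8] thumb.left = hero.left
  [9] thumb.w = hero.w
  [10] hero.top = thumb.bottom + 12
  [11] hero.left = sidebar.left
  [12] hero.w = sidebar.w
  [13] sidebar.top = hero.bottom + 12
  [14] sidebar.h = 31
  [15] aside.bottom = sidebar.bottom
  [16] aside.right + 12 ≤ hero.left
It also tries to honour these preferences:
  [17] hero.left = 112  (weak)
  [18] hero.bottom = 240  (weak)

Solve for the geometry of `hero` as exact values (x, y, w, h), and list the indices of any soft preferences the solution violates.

hero = (x=112, y=92, w=198, h=148)
violated soft preferences: none

1. hero.x = 112  [thumb.left = hero.left]
2. hero.w = 198  [thumb.w = hero.w]
3. hero.y = 92  [hero.top = thumb.bottom + 12]
4. hero.h = 148  [sidebar.top = hero.bottom + 12]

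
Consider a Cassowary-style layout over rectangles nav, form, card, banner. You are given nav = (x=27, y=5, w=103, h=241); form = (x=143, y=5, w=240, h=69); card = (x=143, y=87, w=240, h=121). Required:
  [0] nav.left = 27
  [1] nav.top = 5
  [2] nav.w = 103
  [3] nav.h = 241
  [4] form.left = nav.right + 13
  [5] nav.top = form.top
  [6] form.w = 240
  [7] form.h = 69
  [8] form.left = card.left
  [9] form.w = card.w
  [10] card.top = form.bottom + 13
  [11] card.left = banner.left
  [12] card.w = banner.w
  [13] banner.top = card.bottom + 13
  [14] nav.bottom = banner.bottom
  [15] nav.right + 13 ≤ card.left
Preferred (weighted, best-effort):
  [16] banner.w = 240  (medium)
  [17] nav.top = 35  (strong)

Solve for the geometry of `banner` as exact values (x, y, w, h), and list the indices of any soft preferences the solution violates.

banner = (x=143, y=221, w=240, h=25)
violated soft preferences: 17

1. banner.x = 143  [card.left = banner.left]
2. banner.w = 240  [card.w = banner.w]
3. banner.y = 221  [banner.top = card.bottom + 13]
4. banner.h = 25  [nav.bottom = banner.bottom]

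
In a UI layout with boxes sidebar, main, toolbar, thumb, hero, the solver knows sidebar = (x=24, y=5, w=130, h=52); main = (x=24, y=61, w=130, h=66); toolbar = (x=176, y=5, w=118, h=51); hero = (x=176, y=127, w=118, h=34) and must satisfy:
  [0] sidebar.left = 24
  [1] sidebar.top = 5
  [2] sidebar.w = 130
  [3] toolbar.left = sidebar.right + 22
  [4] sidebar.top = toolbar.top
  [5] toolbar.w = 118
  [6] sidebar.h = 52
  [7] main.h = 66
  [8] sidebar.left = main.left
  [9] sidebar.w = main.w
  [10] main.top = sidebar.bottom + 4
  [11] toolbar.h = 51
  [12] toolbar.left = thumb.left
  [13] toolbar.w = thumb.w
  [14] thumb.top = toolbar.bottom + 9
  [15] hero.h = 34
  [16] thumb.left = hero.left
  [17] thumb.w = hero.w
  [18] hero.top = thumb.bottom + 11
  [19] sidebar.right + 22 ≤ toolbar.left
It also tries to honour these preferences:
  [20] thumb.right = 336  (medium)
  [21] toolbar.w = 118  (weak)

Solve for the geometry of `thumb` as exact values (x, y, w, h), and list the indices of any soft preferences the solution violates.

thumb = (x=176, y=65, w=118, h=51)
violated soft preferences: 20

1. thumb.x = 176  [toolbar.left = thumb.left]
2. thumb.w = 118  [toolbar.w = thumb.w]
3. thumb.y = 65  [thumb.top = toolbar.bottom + 9]
4. thumb.h = 51  [hero.top = thumb.bottom + 11]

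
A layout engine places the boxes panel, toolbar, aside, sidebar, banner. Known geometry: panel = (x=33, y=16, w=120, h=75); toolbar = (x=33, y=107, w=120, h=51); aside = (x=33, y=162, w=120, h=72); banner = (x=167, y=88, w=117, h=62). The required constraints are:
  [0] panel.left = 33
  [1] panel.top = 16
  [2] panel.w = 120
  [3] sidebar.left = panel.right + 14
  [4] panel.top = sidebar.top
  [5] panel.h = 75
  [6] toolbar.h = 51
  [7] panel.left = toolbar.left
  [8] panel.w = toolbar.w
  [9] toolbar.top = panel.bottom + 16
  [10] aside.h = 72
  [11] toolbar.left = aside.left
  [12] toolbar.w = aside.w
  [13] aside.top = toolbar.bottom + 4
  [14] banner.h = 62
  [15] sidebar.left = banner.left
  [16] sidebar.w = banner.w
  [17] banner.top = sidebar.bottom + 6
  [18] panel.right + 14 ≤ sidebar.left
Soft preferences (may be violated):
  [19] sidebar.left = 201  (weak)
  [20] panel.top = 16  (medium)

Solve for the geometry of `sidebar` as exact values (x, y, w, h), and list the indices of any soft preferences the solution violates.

sidebar = (x=167, y=16, w=117, h=66)
violated soft preferences: 19

1. sidebar.x = 167  [sidebar.left = panel.right + 14]
2. sidebar.y = 16  [panel.top = sidebar.top]
3. sidebar.w = 117  [sidebar.w = banner.w]
4. sidebar.h = 66  [banner.top = sidebar.bottom + 6]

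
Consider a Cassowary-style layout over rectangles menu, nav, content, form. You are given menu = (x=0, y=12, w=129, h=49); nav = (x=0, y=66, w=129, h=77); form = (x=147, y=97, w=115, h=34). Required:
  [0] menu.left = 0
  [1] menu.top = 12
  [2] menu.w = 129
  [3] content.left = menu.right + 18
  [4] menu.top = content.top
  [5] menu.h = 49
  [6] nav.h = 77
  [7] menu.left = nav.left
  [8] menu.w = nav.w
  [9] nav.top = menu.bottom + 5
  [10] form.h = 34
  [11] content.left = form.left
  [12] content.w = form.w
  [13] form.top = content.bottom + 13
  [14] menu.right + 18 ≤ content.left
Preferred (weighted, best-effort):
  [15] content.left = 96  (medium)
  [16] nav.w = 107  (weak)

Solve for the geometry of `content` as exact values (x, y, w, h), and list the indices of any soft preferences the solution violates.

1. content.x = 147  [content.left = menu.right + 18]
2. content.y = 12  [menu.top = content.top]
3. content.w = 115  [content.w = form.w]
4. content.h = 72  [form.top = content.bottom + 13]

content = (x=147, y=12, w=115, h=72)
violated soft preferences: 15, 16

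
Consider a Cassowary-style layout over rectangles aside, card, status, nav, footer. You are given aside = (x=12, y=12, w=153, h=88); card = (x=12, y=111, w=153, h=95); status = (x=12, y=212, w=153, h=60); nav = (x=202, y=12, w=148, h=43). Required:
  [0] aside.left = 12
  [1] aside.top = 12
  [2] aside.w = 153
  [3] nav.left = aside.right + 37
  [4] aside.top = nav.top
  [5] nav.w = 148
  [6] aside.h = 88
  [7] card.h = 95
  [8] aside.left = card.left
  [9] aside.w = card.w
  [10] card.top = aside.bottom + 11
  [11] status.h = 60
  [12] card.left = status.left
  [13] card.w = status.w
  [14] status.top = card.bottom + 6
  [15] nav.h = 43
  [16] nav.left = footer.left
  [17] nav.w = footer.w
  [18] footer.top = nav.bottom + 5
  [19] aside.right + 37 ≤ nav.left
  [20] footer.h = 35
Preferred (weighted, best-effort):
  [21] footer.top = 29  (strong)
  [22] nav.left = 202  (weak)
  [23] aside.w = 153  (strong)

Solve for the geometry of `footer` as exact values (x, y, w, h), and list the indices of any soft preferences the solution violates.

1. footer.x = 202  [nav.left = footer.left]
2. footer.w = 148  [nav.w = footer.w]
3. footer.y = 60  [footer.top = nav.bottom + 5]
4. footer.h = 35  [footer.h = 35]

footer = (x=202, y=60, w=148, h=35)
violated soft preferences: 21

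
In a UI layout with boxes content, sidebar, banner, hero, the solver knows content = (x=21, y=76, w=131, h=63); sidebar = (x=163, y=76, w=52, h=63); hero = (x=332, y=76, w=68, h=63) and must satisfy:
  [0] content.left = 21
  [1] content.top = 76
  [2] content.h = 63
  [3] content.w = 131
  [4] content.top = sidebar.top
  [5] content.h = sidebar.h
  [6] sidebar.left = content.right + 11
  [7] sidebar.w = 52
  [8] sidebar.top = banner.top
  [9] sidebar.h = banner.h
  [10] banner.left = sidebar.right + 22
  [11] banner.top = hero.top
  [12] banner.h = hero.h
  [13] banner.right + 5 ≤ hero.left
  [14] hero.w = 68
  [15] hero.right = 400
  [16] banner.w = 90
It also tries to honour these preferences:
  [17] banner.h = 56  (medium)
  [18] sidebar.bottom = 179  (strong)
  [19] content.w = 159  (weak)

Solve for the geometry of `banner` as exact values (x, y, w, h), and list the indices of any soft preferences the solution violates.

1. banner.y = 76  [sidebar.top = banner.top]
2. banner.h = 63  [sidebar.h = banner.h]
3. banner.x = 237  [banner.left = sidebar.right + 22]
4. banner.w = 90  [banner.w = 90]

banner = (x=237, y=76, w=90, h=63)
violated soft preferences: 17, 18, 19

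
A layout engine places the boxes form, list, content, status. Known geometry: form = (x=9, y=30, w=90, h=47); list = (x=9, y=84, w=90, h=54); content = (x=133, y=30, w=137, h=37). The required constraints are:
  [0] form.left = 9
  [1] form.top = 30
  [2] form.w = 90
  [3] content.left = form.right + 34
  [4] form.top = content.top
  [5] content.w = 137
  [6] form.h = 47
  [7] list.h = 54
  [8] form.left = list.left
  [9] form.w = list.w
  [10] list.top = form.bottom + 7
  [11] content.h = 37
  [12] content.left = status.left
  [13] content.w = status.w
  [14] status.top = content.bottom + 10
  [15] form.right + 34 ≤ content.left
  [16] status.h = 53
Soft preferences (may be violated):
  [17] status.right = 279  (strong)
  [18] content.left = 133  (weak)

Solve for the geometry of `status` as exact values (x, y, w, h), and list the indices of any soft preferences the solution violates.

1. status.x = 133  [content.left = status.left]
2. status.w = 137  [content.w = status.w]
3. status.y = 77  [status.top = content.bottom + 10]
4. status.h = 53  [status.h = 53]

status = (x=133, y=77, w=137, h=53)
violated soft preferences: 17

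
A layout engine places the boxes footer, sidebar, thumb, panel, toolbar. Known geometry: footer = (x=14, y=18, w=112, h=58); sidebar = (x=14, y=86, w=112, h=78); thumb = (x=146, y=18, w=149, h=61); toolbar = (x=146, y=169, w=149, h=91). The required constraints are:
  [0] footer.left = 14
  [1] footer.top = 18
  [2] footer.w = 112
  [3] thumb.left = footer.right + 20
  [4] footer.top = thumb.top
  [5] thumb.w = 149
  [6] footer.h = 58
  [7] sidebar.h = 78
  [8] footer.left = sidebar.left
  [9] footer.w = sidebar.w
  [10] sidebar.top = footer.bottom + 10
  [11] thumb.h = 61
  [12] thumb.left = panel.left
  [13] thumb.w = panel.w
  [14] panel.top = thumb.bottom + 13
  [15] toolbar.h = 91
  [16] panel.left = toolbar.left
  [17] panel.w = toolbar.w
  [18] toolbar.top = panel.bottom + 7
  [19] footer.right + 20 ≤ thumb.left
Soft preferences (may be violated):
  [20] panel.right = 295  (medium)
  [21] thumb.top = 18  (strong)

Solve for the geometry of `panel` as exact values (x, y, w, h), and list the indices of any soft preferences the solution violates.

panel = (x=146, y=92, w=149, h=70)
violated soft preferences: none

1. panel.x = 146  [thumb.left = panel.left]
2. panel.w = 149  [thumb.w = panel.w]
3. panel.y = 92  [panel.top = thumb.bottom + 13]
4. panel.h = 70  [toolbar.top = panel.bottom + 7]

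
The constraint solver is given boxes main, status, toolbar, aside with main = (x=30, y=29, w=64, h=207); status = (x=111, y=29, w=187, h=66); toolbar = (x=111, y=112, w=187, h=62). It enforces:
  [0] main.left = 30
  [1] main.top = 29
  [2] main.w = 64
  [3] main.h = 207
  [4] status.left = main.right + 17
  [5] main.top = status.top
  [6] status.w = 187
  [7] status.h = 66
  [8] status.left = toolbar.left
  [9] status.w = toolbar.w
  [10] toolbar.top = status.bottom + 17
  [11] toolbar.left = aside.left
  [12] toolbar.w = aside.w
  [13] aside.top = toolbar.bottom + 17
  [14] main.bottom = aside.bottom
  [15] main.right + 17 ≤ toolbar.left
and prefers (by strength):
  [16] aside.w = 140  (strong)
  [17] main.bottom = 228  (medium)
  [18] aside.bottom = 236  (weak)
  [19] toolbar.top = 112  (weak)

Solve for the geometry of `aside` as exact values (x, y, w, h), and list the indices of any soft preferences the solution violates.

aside = (x=111, y=191, w=187, h=45)
violated soft preferences: 16, 17

1. aside.x = 111  [toolbar.left = aside.left]
2. aside.w = 187  [toolbar.w = aside.w]
3. aside.y = 191  [aside.top = toolbar.bottom + 17]
4. aside.h = 45  [main.bottom = aside.bottom]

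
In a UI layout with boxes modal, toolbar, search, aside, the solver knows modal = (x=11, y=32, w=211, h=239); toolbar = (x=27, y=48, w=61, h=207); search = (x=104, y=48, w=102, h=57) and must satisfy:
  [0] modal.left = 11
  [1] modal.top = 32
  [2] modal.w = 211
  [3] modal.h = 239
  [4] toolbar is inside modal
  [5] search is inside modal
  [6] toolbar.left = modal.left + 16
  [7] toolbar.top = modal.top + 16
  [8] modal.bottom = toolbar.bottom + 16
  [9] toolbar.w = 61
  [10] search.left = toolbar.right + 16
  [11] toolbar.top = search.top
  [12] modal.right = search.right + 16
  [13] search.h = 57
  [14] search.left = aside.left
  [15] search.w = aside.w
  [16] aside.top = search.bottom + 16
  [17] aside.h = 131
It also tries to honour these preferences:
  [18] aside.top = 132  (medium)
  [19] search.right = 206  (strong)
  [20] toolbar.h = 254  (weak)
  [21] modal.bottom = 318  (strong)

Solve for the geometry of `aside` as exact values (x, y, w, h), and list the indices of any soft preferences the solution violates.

1. aside.x = 104  [search.left = aside.left]
2. aside.w = 102  [search.w = aside.w]
3. aside.y = 121  [aside.top = search.bottom + 16]
4. aside.h = 131  [aside.h = 131]

aside = (x=104, y=121, w=102, h=131)
violated soft preferences: 18, 20, 21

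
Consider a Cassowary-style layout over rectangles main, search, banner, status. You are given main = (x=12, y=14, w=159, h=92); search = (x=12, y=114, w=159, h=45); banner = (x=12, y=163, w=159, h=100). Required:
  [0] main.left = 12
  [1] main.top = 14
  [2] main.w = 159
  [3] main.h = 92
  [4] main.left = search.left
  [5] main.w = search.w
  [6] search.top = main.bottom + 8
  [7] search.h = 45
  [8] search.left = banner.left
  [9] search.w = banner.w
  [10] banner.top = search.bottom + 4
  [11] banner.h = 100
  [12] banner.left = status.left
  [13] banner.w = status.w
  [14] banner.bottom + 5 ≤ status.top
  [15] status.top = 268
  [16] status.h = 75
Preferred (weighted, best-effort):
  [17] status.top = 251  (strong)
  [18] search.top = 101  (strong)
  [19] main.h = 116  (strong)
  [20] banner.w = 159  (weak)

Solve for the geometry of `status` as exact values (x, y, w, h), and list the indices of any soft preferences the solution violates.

status = (x=12, y=268, w=159, h=75)
violated soft preferences: 17, 18, 19

1. status.x = 12  [banner.left = status.left]
2. status.w = 159  [banner.w = status.w]
3. status.y = 268  [status.top = 268]
4. status.h = 75  [status.h = 75]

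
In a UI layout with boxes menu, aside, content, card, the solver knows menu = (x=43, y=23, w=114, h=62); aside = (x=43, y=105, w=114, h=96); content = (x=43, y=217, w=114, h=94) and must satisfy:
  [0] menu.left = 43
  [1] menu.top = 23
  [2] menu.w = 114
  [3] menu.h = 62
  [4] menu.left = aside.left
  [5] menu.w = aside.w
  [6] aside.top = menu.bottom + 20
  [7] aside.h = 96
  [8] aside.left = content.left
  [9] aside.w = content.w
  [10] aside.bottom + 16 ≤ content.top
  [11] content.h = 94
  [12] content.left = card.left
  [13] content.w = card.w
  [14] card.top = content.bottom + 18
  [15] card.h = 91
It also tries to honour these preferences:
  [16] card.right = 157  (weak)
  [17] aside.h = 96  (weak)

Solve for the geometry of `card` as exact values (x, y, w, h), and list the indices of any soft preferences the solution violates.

card = (x=43, y=329, w=114, h=91)
violated soft preferences: none

1. card.x = 43  [content.left = card.left]
2. card.w = 114  [content.w = card.w]
3. card.y = 329  [card.top = content.bottom + 18]
4. card.h = 91  [card.h = 91]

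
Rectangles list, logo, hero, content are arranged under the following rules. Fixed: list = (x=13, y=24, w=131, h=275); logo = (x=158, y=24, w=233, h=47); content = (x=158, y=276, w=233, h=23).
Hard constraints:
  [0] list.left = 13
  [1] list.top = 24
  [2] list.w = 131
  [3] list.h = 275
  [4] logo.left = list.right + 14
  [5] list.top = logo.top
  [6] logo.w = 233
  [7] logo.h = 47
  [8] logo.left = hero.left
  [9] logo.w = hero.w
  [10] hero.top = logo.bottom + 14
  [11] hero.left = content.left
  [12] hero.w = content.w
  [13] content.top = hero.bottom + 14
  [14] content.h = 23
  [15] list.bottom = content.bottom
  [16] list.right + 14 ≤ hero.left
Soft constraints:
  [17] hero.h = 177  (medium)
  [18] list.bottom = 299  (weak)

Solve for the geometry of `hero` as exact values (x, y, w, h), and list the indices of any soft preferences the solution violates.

hero = (x=158, y=85, w=233, h=177)
violated soft preferences: none

1. hero.x = 158  [logo.left = hero.left]
2. hero.w = 233  [logo.w = hero.w]
3. hero.y = 85  [hero.top = logo.bottom + 14]
4. hero.h = 177  [content.top = hero.bottom + 14]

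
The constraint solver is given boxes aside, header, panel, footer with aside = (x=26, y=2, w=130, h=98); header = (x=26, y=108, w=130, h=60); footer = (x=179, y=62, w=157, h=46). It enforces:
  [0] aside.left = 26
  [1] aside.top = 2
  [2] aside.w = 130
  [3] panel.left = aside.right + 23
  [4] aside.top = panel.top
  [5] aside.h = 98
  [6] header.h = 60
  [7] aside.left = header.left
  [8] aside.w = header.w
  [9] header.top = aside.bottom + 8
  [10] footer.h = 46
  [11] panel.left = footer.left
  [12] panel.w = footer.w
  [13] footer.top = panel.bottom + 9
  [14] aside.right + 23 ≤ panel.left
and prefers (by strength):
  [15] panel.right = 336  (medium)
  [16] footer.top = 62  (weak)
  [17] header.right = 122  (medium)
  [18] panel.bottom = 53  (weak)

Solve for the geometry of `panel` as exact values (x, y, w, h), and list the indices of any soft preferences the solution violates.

1. panel.x = 179  [panel.left = aside.right + 23]
2. panel.y = 2  [aside.top = panel.top]
3. panel.w = 157  [panel.w = footer.w]
4. panel.h = 51  [footer.top = panel.bottom + 9]

panel = (x=179, y=2, w=157, h=51)
violated soft preferences: 17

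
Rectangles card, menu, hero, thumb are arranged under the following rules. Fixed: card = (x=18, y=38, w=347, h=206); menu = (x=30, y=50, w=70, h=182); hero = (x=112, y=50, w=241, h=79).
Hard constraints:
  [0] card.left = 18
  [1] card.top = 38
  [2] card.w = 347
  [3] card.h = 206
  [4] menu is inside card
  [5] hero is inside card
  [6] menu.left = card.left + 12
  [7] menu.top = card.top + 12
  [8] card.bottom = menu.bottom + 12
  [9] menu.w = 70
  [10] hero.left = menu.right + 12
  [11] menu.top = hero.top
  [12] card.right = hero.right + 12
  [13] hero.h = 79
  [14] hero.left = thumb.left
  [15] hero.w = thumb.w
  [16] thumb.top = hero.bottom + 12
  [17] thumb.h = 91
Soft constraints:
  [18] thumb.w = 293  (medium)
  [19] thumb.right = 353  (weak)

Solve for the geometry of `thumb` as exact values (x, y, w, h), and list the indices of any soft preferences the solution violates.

thumb = (x=112, y=141, w=241, h=91)
violated soft preferences: 18

1. thumb.x = 112  [hero.left = thumb.left]
2. thumb.w = 241  [hero.w = thumb.w]
3. thumb.y = 141  [thumb.top = hero.bottom + 12]
4. thumb.h = 91  [thumb.h = 91]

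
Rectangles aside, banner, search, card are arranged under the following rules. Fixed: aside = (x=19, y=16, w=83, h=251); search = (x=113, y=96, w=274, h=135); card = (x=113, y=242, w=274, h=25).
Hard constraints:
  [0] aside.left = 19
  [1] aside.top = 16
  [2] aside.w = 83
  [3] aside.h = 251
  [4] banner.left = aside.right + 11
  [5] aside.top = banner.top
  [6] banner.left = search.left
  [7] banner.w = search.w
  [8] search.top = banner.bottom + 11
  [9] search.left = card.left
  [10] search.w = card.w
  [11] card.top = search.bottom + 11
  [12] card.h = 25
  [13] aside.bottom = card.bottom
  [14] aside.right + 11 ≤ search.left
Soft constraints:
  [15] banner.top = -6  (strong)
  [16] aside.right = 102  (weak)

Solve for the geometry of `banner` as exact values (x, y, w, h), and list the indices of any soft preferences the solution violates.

banner = (x=113, y=16, w=274, h=69)
violated soft preferences: 15

1. banner.x = 113  [banner.left = aside.right + 11]
2. banner.y = 16  [aside.top = banner.top]
3. banner.w = 274  [banner.w = search.w]
4. banner.h = 69  [search.top = banner.bottom + 11]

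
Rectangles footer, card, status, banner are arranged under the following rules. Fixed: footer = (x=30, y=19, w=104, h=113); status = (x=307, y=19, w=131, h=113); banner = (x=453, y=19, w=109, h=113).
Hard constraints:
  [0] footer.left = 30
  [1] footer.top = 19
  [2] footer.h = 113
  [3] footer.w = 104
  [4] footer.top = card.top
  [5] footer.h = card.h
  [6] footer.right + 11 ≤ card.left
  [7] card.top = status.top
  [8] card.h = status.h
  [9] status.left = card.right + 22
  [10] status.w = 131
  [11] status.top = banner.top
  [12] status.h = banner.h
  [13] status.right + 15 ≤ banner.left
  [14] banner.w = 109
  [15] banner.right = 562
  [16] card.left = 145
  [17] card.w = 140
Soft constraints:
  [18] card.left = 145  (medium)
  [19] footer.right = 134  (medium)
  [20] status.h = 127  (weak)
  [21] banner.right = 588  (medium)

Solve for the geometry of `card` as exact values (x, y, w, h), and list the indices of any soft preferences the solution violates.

card = (x=145, y=19, w=140, h=113)
violated soft preferences: 20, 21

1. card.y = 19  [footer.top = card.top]
2. card.h = 113  [footer.h = card.h]
3. card.x = 145  [card.left = 145]
4. card.w = 140  [card.w = 140]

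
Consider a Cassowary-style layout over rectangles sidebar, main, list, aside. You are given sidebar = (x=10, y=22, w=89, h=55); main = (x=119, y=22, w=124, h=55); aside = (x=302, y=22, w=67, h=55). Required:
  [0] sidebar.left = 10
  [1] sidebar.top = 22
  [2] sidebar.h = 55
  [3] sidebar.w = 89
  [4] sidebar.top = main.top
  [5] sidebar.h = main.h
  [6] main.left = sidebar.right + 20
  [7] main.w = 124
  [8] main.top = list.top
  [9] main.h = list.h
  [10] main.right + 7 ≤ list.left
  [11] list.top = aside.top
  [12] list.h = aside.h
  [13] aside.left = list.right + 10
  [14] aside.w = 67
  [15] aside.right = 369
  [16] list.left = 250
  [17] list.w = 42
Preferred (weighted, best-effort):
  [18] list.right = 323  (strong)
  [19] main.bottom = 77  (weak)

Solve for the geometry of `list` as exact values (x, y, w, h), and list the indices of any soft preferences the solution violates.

1. list.y = 22  [main.top = list.top]
2. list.h = 55  [main.h = list.h]
3. list.x = 250  [list.left = 250]
4. list.w = 42  [list.w = 42]

list = (x=250, y=22, w=42, h=55)
violated soft preferences: 18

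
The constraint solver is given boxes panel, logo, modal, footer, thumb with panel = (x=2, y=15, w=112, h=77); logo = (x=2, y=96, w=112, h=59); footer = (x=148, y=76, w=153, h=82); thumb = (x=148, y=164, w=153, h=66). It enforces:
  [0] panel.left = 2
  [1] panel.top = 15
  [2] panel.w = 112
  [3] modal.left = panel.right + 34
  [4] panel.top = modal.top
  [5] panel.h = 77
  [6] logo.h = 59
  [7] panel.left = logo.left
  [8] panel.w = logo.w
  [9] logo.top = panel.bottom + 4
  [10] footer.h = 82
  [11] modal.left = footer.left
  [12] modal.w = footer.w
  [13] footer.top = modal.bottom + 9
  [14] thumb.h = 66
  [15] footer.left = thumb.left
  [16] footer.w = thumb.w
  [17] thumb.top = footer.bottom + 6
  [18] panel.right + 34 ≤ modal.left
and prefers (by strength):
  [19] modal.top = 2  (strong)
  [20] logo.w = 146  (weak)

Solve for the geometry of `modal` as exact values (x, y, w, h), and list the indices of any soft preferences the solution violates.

1. modal.x = 148  [modal.left = panel.right + 34]
2. modal.y = 15  [panel.top = modal.top]
3. modal.w = 153  [modal.w = footer.w]
4. modal.h = 52  [footer.top = modal.bottom + 9]

modal = (x=148, y=15, w=153, h=52)
violated soft preferences: 19, 20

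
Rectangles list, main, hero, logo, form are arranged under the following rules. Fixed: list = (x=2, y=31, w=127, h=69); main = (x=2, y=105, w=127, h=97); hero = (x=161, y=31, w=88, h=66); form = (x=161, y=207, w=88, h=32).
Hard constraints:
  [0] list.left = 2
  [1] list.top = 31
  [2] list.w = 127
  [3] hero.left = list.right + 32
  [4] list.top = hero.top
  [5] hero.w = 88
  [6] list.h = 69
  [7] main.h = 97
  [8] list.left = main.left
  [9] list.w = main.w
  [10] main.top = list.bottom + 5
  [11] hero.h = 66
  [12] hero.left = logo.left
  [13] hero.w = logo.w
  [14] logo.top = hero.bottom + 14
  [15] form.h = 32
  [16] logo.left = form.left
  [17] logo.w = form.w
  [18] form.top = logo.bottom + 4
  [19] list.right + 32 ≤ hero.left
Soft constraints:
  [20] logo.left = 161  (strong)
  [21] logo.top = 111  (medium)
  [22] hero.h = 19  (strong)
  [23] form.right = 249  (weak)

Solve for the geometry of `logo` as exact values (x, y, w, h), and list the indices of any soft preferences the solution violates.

logo = (x=161, y=111, w=88, h=92)
violated soft preferences: 22

1. logo.x = 161  [hero.left = logo.left]
2. logo.w = 88  [hero.w = logo.w]
3. logo.y = 111  [logo.top = hero.bottom + 14]
4. logo.h = 92  [form.top = logo.bottom + 4]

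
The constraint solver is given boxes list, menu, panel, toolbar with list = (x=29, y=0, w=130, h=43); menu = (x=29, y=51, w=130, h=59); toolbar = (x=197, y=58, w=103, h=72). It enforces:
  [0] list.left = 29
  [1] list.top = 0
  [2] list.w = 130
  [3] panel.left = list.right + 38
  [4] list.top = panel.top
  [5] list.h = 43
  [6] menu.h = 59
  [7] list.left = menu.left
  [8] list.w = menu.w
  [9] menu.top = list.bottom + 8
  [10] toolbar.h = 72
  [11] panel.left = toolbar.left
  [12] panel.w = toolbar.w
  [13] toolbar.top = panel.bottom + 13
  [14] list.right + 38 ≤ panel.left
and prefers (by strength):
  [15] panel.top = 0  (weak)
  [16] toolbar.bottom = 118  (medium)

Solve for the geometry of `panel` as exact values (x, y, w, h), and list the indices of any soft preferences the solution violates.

1. panel.x = 197  [panel.left = list.right + 38]
2. panel.y = 0  [list.top = panel.top]
3. panel.w = 103  [panel.w = toolbar.w]
4. panel.h = 45  [toolbar.top = panel.bottom + 13]

panel = (x=197, y=0, w=103, h=45)
violated soft preferences: 16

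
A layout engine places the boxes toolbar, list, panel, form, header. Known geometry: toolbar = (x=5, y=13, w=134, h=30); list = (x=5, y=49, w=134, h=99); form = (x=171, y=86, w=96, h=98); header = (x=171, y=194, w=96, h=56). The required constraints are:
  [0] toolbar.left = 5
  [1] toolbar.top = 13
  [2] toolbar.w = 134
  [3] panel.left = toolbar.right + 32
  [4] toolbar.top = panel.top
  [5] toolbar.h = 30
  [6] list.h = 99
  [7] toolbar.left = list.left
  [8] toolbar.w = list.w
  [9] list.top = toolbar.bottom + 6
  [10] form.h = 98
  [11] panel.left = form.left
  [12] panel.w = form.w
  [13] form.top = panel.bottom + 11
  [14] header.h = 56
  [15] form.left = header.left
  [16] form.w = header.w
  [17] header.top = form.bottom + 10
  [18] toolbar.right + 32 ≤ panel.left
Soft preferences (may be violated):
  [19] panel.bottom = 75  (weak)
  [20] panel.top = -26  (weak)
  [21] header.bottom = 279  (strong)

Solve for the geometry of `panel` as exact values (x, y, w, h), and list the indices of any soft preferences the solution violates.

1. panel.x = 171  [panel.left = toolbar.right + 32]
2. panel.y = 13  [toolbar.top = panel.top]
3. panel.w = 96  [panel.w = form.w]
4. panel.h = 62  [form.top = panel.bottom + 11]

panel = (x=171, y=13, w=96, h=62)
violated soft preferences: 20, 21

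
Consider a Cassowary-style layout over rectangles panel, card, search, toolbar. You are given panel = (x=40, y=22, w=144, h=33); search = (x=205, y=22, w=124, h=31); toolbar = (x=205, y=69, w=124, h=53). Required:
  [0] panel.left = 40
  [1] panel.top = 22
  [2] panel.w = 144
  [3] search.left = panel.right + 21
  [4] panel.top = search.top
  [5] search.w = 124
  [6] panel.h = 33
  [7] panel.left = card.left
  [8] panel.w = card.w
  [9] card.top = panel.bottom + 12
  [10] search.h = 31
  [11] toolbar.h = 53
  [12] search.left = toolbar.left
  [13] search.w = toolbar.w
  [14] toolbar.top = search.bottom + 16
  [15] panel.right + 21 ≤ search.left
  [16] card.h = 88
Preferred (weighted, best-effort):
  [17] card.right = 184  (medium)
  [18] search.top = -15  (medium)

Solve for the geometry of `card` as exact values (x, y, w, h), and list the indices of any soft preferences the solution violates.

1. card.x = 40  [panel.left = card.left]
2. card.w = 144  [panel.w = card.w]
3. card.y = 67  [card.top = panel.bottom + 12]
4. card.h = 88  [card.h = 88]

card = (x=40, y=67, w=144, h=88)
violated soft preferences: 18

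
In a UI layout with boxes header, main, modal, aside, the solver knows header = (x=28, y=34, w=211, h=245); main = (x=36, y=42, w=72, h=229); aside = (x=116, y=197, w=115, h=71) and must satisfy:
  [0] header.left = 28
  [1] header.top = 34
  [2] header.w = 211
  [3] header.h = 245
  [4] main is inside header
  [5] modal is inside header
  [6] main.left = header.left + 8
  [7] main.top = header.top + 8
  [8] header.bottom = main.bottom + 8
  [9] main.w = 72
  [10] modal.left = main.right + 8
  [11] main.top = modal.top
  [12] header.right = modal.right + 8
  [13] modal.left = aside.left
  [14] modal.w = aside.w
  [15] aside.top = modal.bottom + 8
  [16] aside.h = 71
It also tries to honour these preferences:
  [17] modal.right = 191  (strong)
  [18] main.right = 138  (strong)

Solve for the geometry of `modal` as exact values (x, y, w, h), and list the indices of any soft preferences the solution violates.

modal = (x=116, y=42, w=115, h=147)
violated soft preferences: 17, 18

1. modal.x = 116  [modal.left = main.right + 8]
2. modal.y = 42  [main.top = modal.top]
3. modal.w = 115  [header.right = modal.right + 8]
4. modal.h = 147  [aside.top = modal.bottom + 8]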